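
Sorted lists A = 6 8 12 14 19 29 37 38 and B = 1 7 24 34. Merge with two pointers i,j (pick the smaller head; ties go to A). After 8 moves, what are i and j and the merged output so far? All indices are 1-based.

[i=1,j=1] A[i]=6>B[j]=1 take 1 → j++
[i=1,j=2] A[i]=6<=B[j]=7 take 6 → i++
[i=2,j=2] A[i]=8>B[j]=7 take 7 → j++
[i=2,j=3] A[i]=8<=B[j]=24 take 8 → i++
[i=3,j=3] A[i]=12<=B[j]=24 take 12 → i++
[i=4,j=3] A[i]=14<=B[j]=24 take 14 → i++
[i=5,j=3] A[i]=19<=B[j]=24 take 19 → i++
[i=6,j=3] A[i]=29>B[j]=24 take 24 → j++

i=6, j=4, merged so far=[1, 6, 7, 8, 12, 14, 19, 24]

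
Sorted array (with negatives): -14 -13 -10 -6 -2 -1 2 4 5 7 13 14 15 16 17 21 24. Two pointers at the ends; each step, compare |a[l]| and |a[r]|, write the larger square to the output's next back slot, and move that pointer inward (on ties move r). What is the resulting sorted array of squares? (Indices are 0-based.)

[1, 4, 4, 16, 25, 36, 49, 100, 169, 169, 196, 196, 225, 256, 289, 441, 576]

l=0 r=16: |-14|<=|24| out[16]=576, r--
l=0 r=15: |-14|<=|21| out[15]=441, r--
l=0 r=14: |-14|<=|17| out[14]=289, r--
l=0 r=13: |-14|<=|16| out[13]=256, r--
l=0 r=12: |-14|<=|15| out[12]=225, r--
l=0 r=11: |-14|<=|14| out[11]=196, r--
l=0 r=10: |-14|>|13| out[10]=196, l++
l=1 r=10: |-13|<=|13| out[9]=169, r--
l=1 r=9: |-13|>|7| out[8]=169, l++
l=2 r=9: |-10|>|7| out[7]=100, l++
l=3 r=9: |-6|<=|7| out[6]=49, r--
l=3 r=8: |-6|>|5| out[5]=36, l++
l=4 r=8: |-2|<=|5| out[4]=25, r--
l=4 r=7: |-2|<=|4| out[3]=16, r--
l=4 r=6: |-2|<=|2| out[2]=4, r--
l=4 r=5: |-2|>|-1| out[1]=4, l++
l=5 r=5: |-1|<=|-1| out[0]=1, r--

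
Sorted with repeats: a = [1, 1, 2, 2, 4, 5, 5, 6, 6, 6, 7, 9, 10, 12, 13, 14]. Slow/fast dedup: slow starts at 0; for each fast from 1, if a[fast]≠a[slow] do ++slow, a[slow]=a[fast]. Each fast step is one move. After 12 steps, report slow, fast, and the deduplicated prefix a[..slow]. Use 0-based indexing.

slow=7, fast=13, prefix=[1, 2, 4, 5, 6, 7, 9, 10]

(s=0,f=1) a[fast]=1=a[slow] dup → fast++
(s=0,f=2) a[fast]=2≠a[slow]=1 write a[1]=2 → slow++,fast++
(s=1,f=3) a[fast]=2=a[slow] dup → fast++
(s=1,f=4) a[fast]=4≠a[slow]=2 write a[2]=4 → slow++,fast++
(s=2,f=5) a[fast]=5≠a[slow]=4 write a[3]=5 → slow++,fast++
(s=3,f=6) a[fast]=5=a[slow] dup → fast++
(s=3,f=7) a[fast]=6≠a[slow]=5 write a[4]=6 → slow++,fast++
(s=4,f=8) a[fast]=6=a[slow] dup → fast++
(s=4,f=9) a[fast]=6=a[slow] dup → fast++
(s=4,f=10) a[fast]=7≠a[slow]=6 write a[5]=7 → slow++,fast++
(s=5,f=11) a[fast]=9≠a[slow]=7 write a[6]=9 → slow++,fast++
(s=6,f=12) a[fast]=10≠a[slow]=9 write a[7]=10 → slow++,fast++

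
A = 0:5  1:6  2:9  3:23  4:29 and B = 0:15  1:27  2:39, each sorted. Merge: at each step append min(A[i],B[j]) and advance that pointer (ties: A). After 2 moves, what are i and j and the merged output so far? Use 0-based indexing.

i=2, j=0, merged so far=[5, 6]

i=0 j=0: A[i]=5<=B[j]=15 take 5, i++
i=1 j=0: A[i]=6<=B[j]=15 take 6, i++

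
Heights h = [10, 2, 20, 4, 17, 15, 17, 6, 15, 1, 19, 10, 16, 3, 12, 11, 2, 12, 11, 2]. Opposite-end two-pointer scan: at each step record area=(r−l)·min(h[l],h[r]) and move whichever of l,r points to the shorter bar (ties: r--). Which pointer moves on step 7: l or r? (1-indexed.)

r

[1,20] min(10,2)*19=38 best=38 * → r--
[1,19] min(10,11)*18=180 best=180 * → l++
[2,19] min(2,11)*17=34 best=180 → l++
[3,19] min(20,11)*16=176 best=180 → r--
[3,18] min(20,12)*15=180 best=180 → r--
[3,17] min(20,2)*14=28 best=180 → r--
[3,16] min(20,11)*13=143 best=180 → r--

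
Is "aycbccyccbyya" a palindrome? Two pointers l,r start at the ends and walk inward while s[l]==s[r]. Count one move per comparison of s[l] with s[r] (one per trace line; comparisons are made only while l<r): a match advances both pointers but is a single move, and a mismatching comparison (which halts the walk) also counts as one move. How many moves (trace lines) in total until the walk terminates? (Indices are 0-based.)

l=0 r=12: 'a'=='a', l++,r--
l=1 r=11: 'y'=='y', l++,r--
l=2 r=10: 'c'!='y', stop

3 moves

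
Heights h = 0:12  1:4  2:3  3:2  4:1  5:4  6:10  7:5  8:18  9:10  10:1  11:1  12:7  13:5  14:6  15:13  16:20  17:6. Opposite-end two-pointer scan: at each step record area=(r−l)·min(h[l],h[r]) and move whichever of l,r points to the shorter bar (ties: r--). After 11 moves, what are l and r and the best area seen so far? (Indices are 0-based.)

[0,17] min(12,6)*17=102 best=102 * → r--
[0,16] min(12,20)*16=192 best=192 * → l++
[1,16] min(4,20)*15=60 best=192 → l++
[2,16] min(3,20)*14=42 best=192 → l++
[3,16] min(2,20)*13=26 best=192 → l++
[4,16] min(1,20)*12=12 best=192 → l++
[5,16] min(4,20)*11=44 best=192 → l++
[6,16] min(10,20)*10=100 best=192 → l++
[7,16] min(5,20)*9=45 best=192 → l++
[8,16] min(18,20)*8=144 best=192 → l++
[9,16] min(10,20)*7=70 best=192 → l++

l=10, r=16, best area=192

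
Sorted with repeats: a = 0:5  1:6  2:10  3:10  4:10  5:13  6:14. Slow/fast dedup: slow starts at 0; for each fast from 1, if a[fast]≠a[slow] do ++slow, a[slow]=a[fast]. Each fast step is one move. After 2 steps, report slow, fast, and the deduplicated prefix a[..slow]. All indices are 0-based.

slow=2, fast=3, prefix=[5, 6, 10]

(s=0,f=1) a[fast]=6≠a[slow]=5 write a[1]=6 → slow++,fast++
(s=1,f=2) a[fast]=10≠a[slow]=6 write a[2]=10 → slow++,fast++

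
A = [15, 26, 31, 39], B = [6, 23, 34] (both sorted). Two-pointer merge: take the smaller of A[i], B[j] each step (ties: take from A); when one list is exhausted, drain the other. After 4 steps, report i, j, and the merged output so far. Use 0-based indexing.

i=2, j=2, merged so far=[6, 15, 23, 26]

[i=0,j=0] A[i]=15>B[j]=6 take 6 → j++
[i=0,j=1] A[i]=15<=B[j]=23 take 15 → i++
[i=1,j=1] A[i]=26>B[j]=23 take 23 → j++
[i=1,j=2] A[i]=26<=B[j]=34 take 26 → i++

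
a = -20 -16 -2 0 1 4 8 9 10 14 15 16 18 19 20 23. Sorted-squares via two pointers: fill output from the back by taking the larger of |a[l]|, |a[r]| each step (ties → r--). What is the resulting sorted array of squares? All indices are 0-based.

[0,15] |-20|<=|23| out[15]=529 → r--
[0,14] |-20|<=|20| out[14]=400 → r--
[0,13] |-20|>|19| out[13]=400 → l++
[1,13] |-16|<=|19| out[12]=361 → r--
[1,12] |-16|<=|18| out[11]=324 → r--
[1,11] |-16|<=|16| out[10]=256 → r--
[1,10] |-16|>|15| out[9]=256 → l++
[2,10] |-2|<=|15| out[8]=225 → r--
[2,9] |-2|<=|14| out[7]=196 → r--
[2,8] |-2|<=|10| out[6]=100 → r--
[2,7] |-2|<=|9| out[5]=81 → r--
[2,6] |-2|<=|8| out[4]=64 → r--
[2,5] |-2|<=|4| out[3]=16 → r--
[2,4] |-2|>|1| out[2]=4 → l++
[3,4] |0|<=|1| out[1]=1 → r--
[3,3] |0|<=|0| out[0]=0 → r--

[0, 1, 4, 16, 64, 81, 100, 196, 225, 256, 256, 324, 361, 400, 400, 529]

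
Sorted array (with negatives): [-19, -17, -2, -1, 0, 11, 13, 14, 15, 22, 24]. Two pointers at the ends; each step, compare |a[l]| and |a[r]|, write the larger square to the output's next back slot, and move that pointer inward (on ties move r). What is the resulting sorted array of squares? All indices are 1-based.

[1,11] |-19|<=|24| out[11]=576 → r--
[1,10] |-19|<=|22| out[10]=484 → r--
[1,9] |-19|>|15| out[9]=361 → l++
[2,9] |-17|>|15| out[8]=289 → l++
[3,9] |-2|<=|15| out[7]=225 → r--
[3,8] |-2|<=|14| out[6]=196 → r--
[3,7] |-2|<=|13| out[5]=169 → r--
[3,6] |-2|<=|11| out[4]=121 → r--
[3,5] |-2|>|0| out[3]=4 → l++
[4,5] |-1|>|0| out[2]=1 → l++
[5,5] |0|<=|0| out[1]=0 → r--

[0, 1, 4, 121, 169, 196, 225, 289, 361, 484, 576]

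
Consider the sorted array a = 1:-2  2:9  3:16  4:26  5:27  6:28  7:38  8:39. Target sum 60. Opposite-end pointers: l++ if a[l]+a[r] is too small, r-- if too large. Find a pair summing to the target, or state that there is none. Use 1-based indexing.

[1,8] -2+39=37 <60 → l++
[2,8] 9+39=48 <60 → l++
[3,8] 16+39=55 <60 → l++
[4,8] 26+39=65 >60 → r--
[4,7] 26+38=64 >60 → r--
[4,6] 26+28=54 <60 → l++
[5,6] 27+28=55 <60 → l++

no pair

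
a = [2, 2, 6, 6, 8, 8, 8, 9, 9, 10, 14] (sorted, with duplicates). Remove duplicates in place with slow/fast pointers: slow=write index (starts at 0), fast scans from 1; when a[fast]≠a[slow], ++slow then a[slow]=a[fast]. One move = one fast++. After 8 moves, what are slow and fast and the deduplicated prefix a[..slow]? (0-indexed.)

slow=0 fast=1: a[fast]=2=a[slow] dup, fast++
slow=0 fast=2: a[fast]=6≠a[slow]=2 write a[1]=6, slow++,fast++
slow=1 fast=3: a[fast]=6=a[slow] dup, fast++
slow=1 fast=4: a[fast]=8≠a[slow]=6 write a[2]=8, slow++,fast++
slow=2 fast=5: a[fast]=8=a[slow] dup, fast++
slow=2 fast=6: a[fast]=8=a[slow] dup, fast++
slow=2 fast=7: a[fast]=9≠a[slow]=8 write a[3]=9, slow++,fast++
slow=3 fast=8: a[fast]=9=a[slow] dup, fast++

slow=3, fast=9, prefix=[2, 6, 8, 9]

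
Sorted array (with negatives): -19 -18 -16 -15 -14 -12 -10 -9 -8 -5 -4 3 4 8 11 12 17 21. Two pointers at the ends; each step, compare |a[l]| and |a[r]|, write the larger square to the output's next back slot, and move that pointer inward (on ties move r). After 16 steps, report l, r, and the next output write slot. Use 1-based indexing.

l=11, r=12, next write slot=2

[1,18] |-19|<=|21| out[18]=441 → r--
[1,17] |-19|>|17| out[17]=361 → l++
[2,17] |-18|>|17| out[16]=324 → l++
[3,17] |-16|<=|17| out[15]=289 → r--
[3,16] |-16|>|12| out[14]=256 → l++
[4,16] |-15|>|12| out[13]=225 → l++
[5,16] |-14|>|12| out[12]=196 → l++
[6,16] |-12|<=|12| out[11]=144 → r--
[6,15] |-12|>|11| out[10]=144 → l++
[7,15] |-10|<=|11| out[9]=121 → r--
[7,14] |-10|>|8| out[8]=100 → l++
[8,14] |-9|>|8| out[7]=81 → l++
[9,14] |-8|<=|8| out[6]=64 → r--
[9,13] |-8|>|4| out[5]=64 → l++
[10,13] |-5|>|4| out[4]=25 → l++
[11,13] |-4|<=|4| out[3]=16 → r--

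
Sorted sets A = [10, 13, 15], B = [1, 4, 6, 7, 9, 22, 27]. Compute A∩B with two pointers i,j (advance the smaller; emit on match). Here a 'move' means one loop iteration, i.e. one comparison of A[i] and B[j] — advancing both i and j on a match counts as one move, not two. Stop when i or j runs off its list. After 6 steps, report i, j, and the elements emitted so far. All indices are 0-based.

i=0 j=0: 10>1, j++
i=0 j=1: 10>4, j++
i=0 j=2: 10>6, j++
i=0 j=3: 10>7, j++
i=0 j=4: 10>9, j++
i=0 j=5: 10<22, i++

i=1, j=5, emitted=[]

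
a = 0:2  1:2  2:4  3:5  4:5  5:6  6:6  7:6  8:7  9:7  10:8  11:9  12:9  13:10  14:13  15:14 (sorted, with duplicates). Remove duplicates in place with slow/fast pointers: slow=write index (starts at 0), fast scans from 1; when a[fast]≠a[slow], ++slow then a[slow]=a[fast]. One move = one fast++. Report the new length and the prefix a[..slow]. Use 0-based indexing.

length 10; prefix = [2, 4, 5, 6, 7, 8, 9, 10, 13, 14]

(s=0,f=1) a[fast]=2=a[slow] dup → fast++
(s=0,f=2) a[fast]=4≠a[slow]=2 write a[1]=4 → slow++,fast++
(s=1,f=3) a[fast]=5≠a[slow]=4 write a[2]=5 → slow++,fast++
(s=2,f=4) a[fast]=5=a[slow] dup → fast++
(s=2,f=5) a[fast]=6≠a[slow]=5 write a[3]=6 → slow++,fast++
(s=3,f=6) a[fast]=6=a[slow] dup → fast++
(s=3,f=7) a[fast]=6=a[slow] dup → fast++
(s=3,f=8) a[fast]=7≠a[slow]=6 write a[4]=7 → slow++,fast++
(s=4,f=9) a[fast]=7=a[slow] dup → fast++
(s=4,f=10) a[fast]=8≠a[slow]=7 write a[5]=8 → slow++,fast++
(s=5,f=11) a[fast]=9≠a[slow]=8 write a[6]=9 → slow++,fast++
(s=6,f=12) a[fast]=9=a[slow] dup → fast++
(s=6,f=13) a[fast]=10≠a[slow]=9 write a[7]=10 → slow++,fast++
(s=7,f=14) a[fast]=13≠a[slow]=10 write a[8]=13 → slow++,fast++
(s=8,f=15) a[fast]=14≠a[slow]=13 write a[9]=14 → slow++,fast++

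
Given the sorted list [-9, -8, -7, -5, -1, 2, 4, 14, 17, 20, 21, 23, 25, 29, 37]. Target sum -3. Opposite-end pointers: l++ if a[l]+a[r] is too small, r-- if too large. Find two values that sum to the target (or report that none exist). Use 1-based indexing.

[1,15] -9+37=28 >-3 → r--
[1,14] -9+29=20 >-3 → r--
[1,13] -9+25=16 >-3 → r--
[1,12] -9+23=14 >-3 → r--
[1,11] -9+21=12 >-3 → r--
[1,10] -9+20=11 >-3 → r--
[1,9] -9+17=8 >-3 → r--
[1,8] -9+14=5 >-3 → r--
[1,7] -9+4=-5 <-3 → l++
[2,7] -8+4=-4 <-3 → l++
[3,7] -7+4=-3 → found

(-7, 4)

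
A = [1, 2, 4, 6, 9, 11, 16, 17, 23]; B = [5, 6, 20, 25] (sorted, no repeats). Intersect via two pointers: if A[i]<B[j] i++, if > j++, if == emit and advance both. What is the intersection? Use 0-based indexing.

intersection = [6]

[i=0,j=0] 1<5 → i++
[i=1,j=0] 2<5 → i++
[i=2,j=0] 4<5 → i++
[i=3,j=0] 6>5 → j++
[i=3,j=1] 6==6 emit → i++,j++
[i=4,j=2] 9<20 → i++
[i=5,j=2] 11<20 → i++
[i=6,j=2] 16<20 → i++
[i=7,j=2] 17<20 → i++
[i=8,j=2] 23>20 → j++
[i=8,j=3] 23<25 → i++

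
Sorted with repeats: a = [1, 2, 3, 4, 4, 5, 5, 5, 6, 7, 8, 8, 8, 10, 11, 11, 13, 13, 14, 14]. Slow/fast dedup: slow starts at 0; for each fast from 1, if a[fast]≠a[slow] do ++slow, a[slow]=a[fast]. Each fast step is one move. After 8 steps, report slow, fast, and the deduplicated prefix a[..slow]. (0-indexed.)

(s=0,f=1) a[fast]=2≠a[slow]=1 write a[1]=2 → slow++,fast++
(s=1,f=2) a[fast]=3≠a[slow]=2 write a[2]=3 → slow++,fast++
(s=2,f=3) a[fast]=4≠a[slow]=3 write a[3]=4 → slow++,fast++
(s=3,f=4) a[fast]=4=a[slow] dup → fast++
(s=3,f=5) a[fast]=5≠a[slow]=4 write a[4]=5 → slow++,fast++
(s=4,f=6) a[fast]=5=a[slow] dup → fast++
(s=4,f=7) a[fast]=5=a[slow] dup → fast++
(s=4,f=8) a[fast]=6≠a[slow]=5 write a[5]=6 → slow++,fast++

slow=5, fast=9, prefix=[1, 2, 3, 4, 5, 6]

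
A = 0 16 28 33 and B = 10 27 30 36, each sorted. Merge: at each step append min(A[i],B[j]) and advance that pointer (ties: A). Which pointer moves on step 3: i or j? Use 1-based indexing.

i

[i=1,j=1] A[i]=0<=B[j]=10 take 0 → i++
[i=2,j=1] A[i]=16>B[j]=10 take 10 → j++
[i=2,j=2] A[i]=16<=B[j]=27 take 16 → i++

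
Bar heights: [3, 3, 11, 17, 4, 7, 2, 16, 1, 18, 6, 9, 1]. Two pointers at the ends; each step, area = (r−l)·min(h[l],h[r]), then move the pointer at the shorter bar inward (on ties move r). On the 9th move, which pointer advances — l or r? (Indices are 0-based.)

l=0 r=12: min(3,1)*12=12 best=12 *, r--
l=0 r=11: min(3,9)*11=33 best=33 *, l++
l=1 r=11: min(3,9)*10=30 best=33, l++
l=2 r=11: min(11,9)*9=81 best=81 *, r--
l=2 r=10: min(11,6)*8=48 best=81, r--
l=2 r=9: min(11,18)*7=77 best=81, l++
l=3 r=9: min(17,18)*6=102 best=102 *, l++
l=4 r=9: min(4,18)*5=20 best=102, l++
l=5 r=9: min(7,18)*4=28 best=102, l++

l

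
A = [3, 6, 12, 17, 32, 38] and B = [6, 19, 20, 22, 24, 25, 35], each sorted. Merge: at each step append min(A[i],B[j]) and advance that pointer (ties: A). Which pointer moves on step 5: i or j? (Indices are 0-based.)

i=0 j=0: A[i]=3<=B[j]=6 take 3, i++
i=1 j=0: A[i]=6<=B[j]=6 take 6, i++
i=2 j=0: A[i]=12>B[j]=6 take 6, j++
i=2 j=1: A[i]=12<=B[j]=19 take 12, i++
i=3 j=1: A[i]=17<=B[j]=19 take 17, i++

i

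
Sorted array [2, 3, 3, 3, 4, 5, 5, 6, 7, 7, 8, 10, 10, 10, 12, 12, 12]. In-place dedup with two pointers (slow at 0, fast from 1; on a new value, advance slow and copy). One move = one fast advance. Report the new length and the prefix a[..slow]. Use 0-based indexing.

length 9; prefix = [2, 3, 4, 5, 6, 7, 8, 10, 12]

(s=0,f=1) a[fast]=3≠a[slow]=2 write a[1]=3 → slow++,fast++
(s=1,f=2) a[fast]=3=a[slow] dup → fast++
(s=1,f=3) a[fast]=3=a[slow] dup → fast++
(s=1,f=4) a[fast]=4≠a[slow]=3 write a[2]=4 → slow++,fast++
(s=2,f=5) a[fast]=5≠a[slow]=4 write a[3]=5 → slow++,fast++
(s=3,f=6) a[fast]=5=a[slow] dup → fast++
(s=3,f=7) a[fast]=6≠a[slow]=5 write a[4]=6 → slow++,fast++
(s=4,f=8) a[fast]=7≠a[slow]=6 write a[5]=7 → slow++,fast++
(s=5,f=9) a[fast]=7=a[slow] dup → fast++
(s=5,f=10) a[fast]=8≠a[slow]=7 write a[6]=8 → slow++,fast++
(s=6,f=11) a[fast]=10≠a[slow]=8 write a[7]=10 → slow++,fast++
(s=7,f=12) a[fast]=10=a[slow] dup → fast++
(s=7,f=13) a[fast]=10=a[slow] dup → fast++
(s=7,f=14) a[fast]=12≠a[slow]=10 write a[8]=12 → slow++,fast++
(s=8,f=15) a[fast]=12=a[slow] dup → fast++
(s=8,f=16) a[fast]=12=a[slow] dup → fast++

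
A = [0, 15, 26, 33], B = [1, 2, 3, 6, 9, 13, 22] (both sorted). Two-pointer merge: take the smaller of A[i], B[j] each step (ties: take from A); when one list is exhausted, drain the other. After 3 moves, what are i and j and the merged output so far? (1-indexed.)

i=1 j=1: A[i]=0<=B[j]=1 take 0, i++
i=2 j=1: A[i]=15>B[j]=1 take 1, j++
i=2 j=2: A[i]=15>B[j]=2 take 2, j++

i=2, j=3, merged so far=[0, 1, 2]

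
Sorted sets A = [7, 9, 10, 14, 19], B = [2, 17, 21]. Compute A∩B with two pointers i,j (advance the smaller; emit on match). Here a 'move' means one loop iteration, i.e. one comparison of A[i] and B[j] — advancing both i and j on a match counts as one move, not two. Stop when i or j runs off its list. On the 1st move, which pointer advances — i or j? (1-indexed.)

j

i=1 j=1: 7>2, j++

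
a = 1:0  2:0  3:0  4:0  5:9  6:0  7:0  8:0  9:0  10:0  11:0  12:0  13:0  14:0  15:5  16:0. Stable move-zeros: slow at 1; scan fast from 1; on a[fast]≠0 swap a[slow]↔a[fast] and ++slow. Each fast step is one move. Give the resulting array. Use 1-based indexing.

slow=1 fast=1: a[fast]=0, fast++
slow=1 fast=2: a[fast]=0, fast++
slow=1 fast=3: a[fast]=0, fast++
slow=1 fast=4: a[fast]=0, fast++
slow=1 fast=5: a[fast]=9≠0 swap→a[1]=9, slow++,fast++
slow=2 fast=6: a[fast]=0, fast++
slow=2 fast=7: a[fast]=0, fast++
slow=2 fast=8: a[fast]=0, fast++
slow=2 fast=9: a[fast]=0, fast++
slow=2 fast=10: a[fast]=0, fast++
slow=2 fast=11: a[fast]=0, fast++
slow=2 fast=12: a[fast]=0, fast++
slow=2 fast=13: a[fast]=0, fast++
slow=2 fast=14: a[fast]=0, fast++
slow=2 fast=15: a[fast]=5≠0 swap→a[2]=5, slow++,fast++
slow=3 fast=16: a[fast]=0, fast++

[9, 5, 0, 0, 0, 0, 0, 0, 0, 0, 0, 0, 0, 0, 0, 0]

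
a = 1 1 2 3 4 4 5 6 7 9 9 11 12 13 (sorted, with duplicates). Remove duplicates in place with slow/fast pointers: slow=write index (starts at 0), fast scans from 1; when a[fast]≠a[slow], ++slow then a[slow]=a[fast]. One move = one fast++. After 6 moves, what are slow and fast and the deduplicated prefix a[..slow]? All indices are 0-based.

(s=0,f=1) a[fast]=1=a[slow] dup → fast++
(s=0,f=2) a[fast]=2≠a[slow]=1 write a[1]=2 → slow++,fast++
(s=1,f=3) a[fast]=3≠a[slow]=2 write a[2]=3 → slow++,fast++
(s=2,f=4) a[fast]=4≠a[slow]=3 write a[3]=4 → slow++,fast++
(s=3,f=5) a[fast]=4=a[slow] dup → fast++
(s=3,f=6) a[fast]=5≠a[slow]=4 write a[4]=5 → slow++,fast++

slow=4, fast=7, prefix=[1, 2, 3, 4, 5]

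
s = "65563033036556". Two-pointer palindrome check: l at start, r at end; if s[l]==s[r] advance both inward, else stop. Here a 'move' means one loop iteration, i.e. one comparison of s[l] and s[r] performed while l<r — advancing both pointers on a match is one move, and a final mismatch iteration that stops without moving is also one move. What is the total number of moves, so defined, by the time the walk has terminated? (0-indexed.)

l=0 r=13: '6'=='6', l++,r--
l=1 r=12: '5'=='5', l++,r--
l=2 r=11: '5'=='5', l++,r--
l=3 r=10: '6'=='6', l++,r--
l=4 r=9: '3'=='3', l++,r--
l=5 r=8: '0'=='0', l++,r--
l=6 r=7: '3'=='3', l++,r--

7 moves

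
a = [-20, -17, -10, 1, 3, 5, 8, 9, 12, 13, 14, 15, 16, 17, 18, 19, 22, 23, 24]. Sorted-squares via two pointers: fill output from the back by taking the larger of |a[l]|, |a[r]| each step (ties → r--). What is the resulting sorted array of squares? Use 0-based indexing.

l=0 r=18: |-20|<=|24| out[18]=576, r--
l=0 r=17: |-20|<=|23| out[17]=529, r--
l=0 r=16: |-20|<=|22| out[16]=484, r--
l=0 r=15: |-20|>|19| out[15]=400, l++
l=1 r=15: |-17|<=|19| out[14]=361, r--
l=1 r=14: |-17|<=|18| out[13]=324, r--
l=1 r=13: |-17|<=|17| out[12]=289, r--
l=1 r=12: |-17|>|16| out[11]=289, l++
l=2 r=12: |-10|<=|16| out[10]=256, r--
l=2 r=11: |-10|<=|15| out[9]=225, r--
l=2 r=10: |-10|<=|14| out[8]=196, r--
l=2 r=9: |-10|<=|13| out[7]=169, r--
l=2 r=8: |-10|<=|12| out[6]=144, r--
l=2 r=7: |-10|>|9| out[5]=100, l++
l=3 r=7: |1|<=|9| out[4]=81, r--
l=3 r=6: |1|<=|8| out[3]=64, r--
l=3 r=5: |1|<=|5| out[2]=25, r--
l=3 r=4: |1|<=|3| out[1]=9, r--
l=3 r=3: |1|<=|1| out[0]=1, r--

[1, 9, 25, 64, 81, 100, 144, 169, 196, 225, 256, 289, 289, 324, 361, 400, 484, 529, 576]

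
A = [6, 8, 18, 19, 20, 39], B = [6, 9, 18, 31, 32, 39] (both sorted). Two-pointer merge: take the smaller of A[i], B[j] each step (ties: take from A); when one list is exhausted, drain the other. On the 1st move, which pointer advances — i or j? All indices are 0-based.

[i=0,j=0] A[i]=6<=B[j]=6 take 6 → i++

i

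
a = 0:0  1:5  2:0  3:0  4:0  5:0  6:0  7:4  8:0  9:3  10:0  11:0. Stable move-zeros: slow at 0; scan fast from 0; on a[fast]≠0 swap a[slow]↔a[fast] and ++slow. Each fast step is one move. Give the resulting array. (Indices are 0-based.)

slow=0 fast=0: a[fast]=0, fast++
slow=0 fast=1: a[fast]=5≠0 swap→a[0]=5, slow++,fast++
slow=1 fast=2: a[fast]=0, fast++
slow=1 fast=3: a[fast]=0, fast++
slow=1 fast=4: a[fast]=0, fast++
slow=1 fast=5: a[fast]=0, fast++
slow=1 fast=6: a[fast]=0, fast++
slow=1 fast=7: a[fast]=4≠0 swap→a[1]=4, slow++,fast++
slow=2 fast=8: a[fast]=0, fast++
slow=2 fast=9: a[fast]=3≠0 swap→a[2]=3, slow++,fast++
slow=3 fast=10: a[fast]=0, fast++
slow=3 fast=11: a[fast]=0, fast++

[5, 4, 3, 0, 0, 0, 0, 0, 0, 0, 0, 0]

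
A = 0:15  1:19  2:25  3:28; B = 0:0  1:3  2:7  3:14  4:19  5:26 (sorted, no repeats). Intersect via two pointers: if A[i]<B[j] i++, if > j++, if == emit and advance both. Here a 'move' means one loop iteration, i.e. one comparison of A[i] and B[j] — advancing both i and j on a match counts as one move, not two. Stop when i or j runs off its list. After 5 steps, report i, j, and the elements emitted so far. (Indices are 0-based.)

i=0 j=0: 15>0, j++
i=0 j=1: 15>3, j++
i=0 j=2: 15>7, j++
i=0 j=3: 15>14, j++
i=0 j=4: 15<19, i++

i=1, j=4, emitted=[]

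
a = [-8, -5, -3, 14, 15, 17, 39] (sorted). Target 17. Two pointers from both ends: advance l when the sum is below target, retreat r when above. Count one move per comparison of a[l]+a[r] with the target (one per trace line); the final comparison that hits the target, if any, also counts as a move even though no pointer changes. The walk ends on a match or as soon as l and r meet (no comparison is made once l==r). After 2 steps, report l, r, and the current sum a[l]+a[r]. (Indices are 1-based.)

l=1 r=7: -8+39=31 >17, r--
l=1 r=6: -8+17=9 <17, l++

l=2, r=6, sum=12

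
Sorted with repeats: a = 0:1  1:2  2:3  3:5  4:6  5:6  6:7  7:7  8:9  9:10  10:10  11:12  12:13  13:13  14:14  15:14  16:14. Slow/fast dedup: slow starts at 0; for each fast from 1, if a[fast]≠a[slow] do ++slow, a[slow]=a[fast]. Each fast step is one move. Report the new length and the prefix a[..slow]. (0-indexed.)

slow=0 fast=1: a[fast]=2≠a[slow]=1 write a[1]=2, slow++,fast++
slow=1 fast=2: a[fast]=3≠a[slow]=2 write a[2]=3, slow++,fast++
slow=2 fast=3: a[fast]=5≠a[slow]=3 write a[3]=5, slow++,fast++
slow=3 fast=4: a[fast]=6≠a[slow]=5 write a[4]=6, slow++,fast++
slow=4 fast=5: a[fast]=6=a[slow] dup, fast++
slow=4 fast=6: a[fast]=7≠a[slow]=6 write a[5]=7, slow++,fast++
slow=5 fast=7: a[fast]=7=a[slow] dup, fast++
slow=5 fast=8: a[fast]=9≠a[slow]=7 write a[6]=9, slow++,fast++
slow=6 fast=9: a[fast]=10≠a[slow]=9 write a[7]=10, slow++,fast++
slow=7 fast=10: a[fast]=10=a[slow] dup, fast++
slow=7 fast=11: a[fast]=12≠a[slow]=10 write a[8]=12, slow++,fast++
slow=8 fast=12: a[fast]=13≠a[slow]=12 write a[9]=13, slow++,fast++
slow=9 fast=13: a[fast]=13=a[slow] dup, fast++
slow=9 fast=14: a[fast]=14≠a[slow]=13 write a[10]=14, slow++,fast++
slow=10 fast=15: a[fast]=14=a[slow] dup, fast++
slow=10 fast=16: a[fast]=14=a[slow] dup, fast++

length 11; prefix = [1, 2, 3, 5, 6, 7, 9, 10, 12, 13, 14]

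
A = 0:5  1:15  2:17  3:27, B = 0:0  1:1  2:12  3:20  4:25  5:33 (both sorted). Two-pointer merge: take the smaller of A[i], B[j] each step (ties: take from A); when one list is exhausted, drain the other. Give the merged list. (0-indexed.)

[0, 1, 5, 12, 15, 17, 20, 25, 27, 33]

[i=0,j=0] A[i]=5>B[j]=0 take 0 → j++
[i=0,j=1] A[i]=5>B[j]=1 take 1 → j++
[i=0,j=2] A[i]=5<=B[j]=12 take 5 → i++
[i=1,j=2] A[i]=15>B[j]=12 take 12 → j++
[i=1,j=3] A[i]=15<=B[j]=20 take 15 → i++
[i=2,j=3] A[i]=17<=B[j]=20 take 17 → i++
[i=3,j=3] A[i]=27>B[j]=20 take 20 → j++
[i=3,j=4] A[i]=27>B[j]=25 take 25 → j++
[i=3,j=5] A[i]=27<=B[j]=33 take 27 → i++
[i=4,j=5] A done, take B[j]=33 → j++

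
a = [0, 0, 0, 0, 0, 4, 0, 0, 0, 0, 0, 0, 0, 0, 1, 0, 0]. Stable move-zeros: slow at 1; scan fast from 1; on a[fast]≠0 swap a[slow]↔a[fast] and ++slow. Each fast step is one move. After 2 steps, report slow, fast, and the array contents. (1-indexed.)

(s=1,f=1) a[fast]=0 → fast++
(s=1,f=2) a[fast]=0 → fast++

slow=1, fast=3, a=[0, 0, 0, 0, 0, 4, 0, 0, 0, 0, 0, 0, 0, 0, 1, 0, 0]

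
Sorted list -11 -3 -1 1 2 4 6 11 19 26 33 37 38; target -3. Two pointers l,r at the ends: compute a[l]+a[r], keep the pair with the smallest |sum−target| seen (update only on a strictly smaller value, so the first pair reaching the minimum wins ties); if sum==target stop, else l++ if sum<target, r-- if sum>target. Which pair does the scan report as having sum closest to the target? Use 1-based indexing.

[1,13] -11+38=27 d=30 * → r--
[1,12] -11+37=26 d=29 * → r--
[1,11] -11+33=22 d=25 * → r--
[1,10] -11+26=15 d=18 * → r--
[1,9] -11+19=8 d=11 * → r--
[1,8] -11+11=0 d=3 * → r--
[1,7] -11+6=-5 d=2 * → l++
[2,7] -3+6=3 d=6 → r--
[2,6] -3+4=1 d=4 → r--
[2,5] -3+2=-1 d=2 → r--
[2,4] -3+1=-2 d=1 * → r--
[2,3] -3+-1=-4 d=1 → l++

pair (-3, 1) with sum -2 (|Δ|=1)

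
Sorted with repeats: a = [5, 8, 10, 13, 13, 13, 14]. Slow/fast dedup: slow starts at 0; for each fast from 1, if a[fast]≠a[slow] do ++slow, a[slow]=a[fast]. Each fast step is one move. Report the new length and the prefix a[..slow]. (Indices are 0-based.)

length 5; prefix = [5, 8, 10, 13, 14]

slow=0 fast=1: a[fast]=8≠a[slow]=5 write a[1]=8, slow++,fast++
slow=1 fast=2: a[fast]=10≠a[slow]=8 write a[2]=10, slow++,fast++
slow=2 fast=3: a[fast]=13≠a[slow]=10 write a[3]=13, slow++,fast++
slow=3 fast=4: a[fast]=13=a[slow] dup, fast++
slow=3 fast=5: a[fast]=13=a[slow] dup, fast++
slow=3 fast=6: a[fast]=14≠a[slow]=13 write a[4]=14, slow++,fast++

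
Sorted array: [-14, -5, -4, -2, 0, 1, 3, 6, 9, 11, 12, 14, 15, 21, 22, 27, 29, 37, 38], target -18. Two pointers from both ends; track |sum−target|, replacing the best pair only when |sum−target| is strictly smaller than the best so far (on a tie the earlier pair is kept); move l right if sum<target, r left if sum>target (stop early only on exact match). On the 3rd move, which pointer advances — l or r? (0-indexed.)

r

l=0 r=18: -14+38=24 d=42 *, r--
l=0 r=17: -14+37=23 d=41 *, r--
l=0 r=16: -14+29=15 d=33 *, r--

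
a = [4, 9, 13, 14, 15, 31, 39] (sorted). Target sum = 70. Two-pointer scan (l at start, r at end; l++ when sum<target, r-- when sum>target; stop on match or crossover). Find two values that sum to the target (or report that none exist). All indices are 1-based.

(31, 39)

[1,7] 4+39=43 <70 → l++
[2,7] 9+39=48 <70 → l++
[3,7] 13+39=52 <70 → l++
[4,7] 14+39=53 <70 → l++
[5,7] 15+39=54 <70 → l++
[6,7] 31+39=70 → found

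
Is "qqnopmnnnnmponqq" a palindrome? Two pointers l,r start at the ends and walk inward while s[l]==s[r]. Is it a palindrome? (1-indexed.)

palindrome

l=1 r=16: 'q'=='q', l++,r--
l=2 r=15: 'q'=='q', l++,r--
l=3 r=14: 'n'=='n', l++,r--
l=4 r=13: 'o'=='o', l++,r--
l=5 r=12: 'p'=='p', l++,r--
l=6 r=11: 'm'=='m', l++,r--
l=7 r=10: 'n'=='n', l++,r--
l=8 r=9: 'n'=='n', l++,r--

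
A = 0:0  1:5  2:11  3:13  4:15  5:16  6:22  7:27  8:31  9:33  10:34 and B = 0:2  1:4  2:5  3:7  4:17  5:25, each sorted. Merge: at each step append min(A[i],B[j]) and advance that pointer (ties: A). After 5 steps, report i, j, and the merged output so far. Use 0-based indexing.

[i=0,j=0] A[i]=0<=B[j]=2 take 0 → i++
[i=1,j=0] A[i]=5>B[j]=2 take 2 → j++
[i=1,j=1] A[i]=5>B[j]=4 take 4 → j++
[i=1,j=2] A[i]=5<=B[j]=5 take 5 → i++
[i=2,j=2] A[i]=11>B[j]=5 take 5 → j++

i=2, j=3, merged so far=[0, 2, 4, 5, 5]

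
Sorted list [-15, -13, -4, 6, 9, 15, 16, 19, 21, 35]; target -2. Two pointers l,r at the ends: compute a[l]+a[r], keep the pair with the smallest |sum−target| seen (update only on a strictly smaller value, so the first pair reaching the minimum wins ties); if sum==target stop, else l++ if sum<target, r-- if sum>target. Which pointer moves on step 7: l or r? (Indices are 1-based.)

l

[1,10] -15+35=20 d=22 * → r--
[1,9] -15+21=6 d=8 * → r--
[1,8] -15+19=4 d=6 * → r--
[1,7] -15+16=1 d=3 * → r--
[1,6] -15+15=0 d=2 * → r--
[1,5] -15+9=-6 d=4 → l++
[2,5] -13+9=-4 d=2 → l++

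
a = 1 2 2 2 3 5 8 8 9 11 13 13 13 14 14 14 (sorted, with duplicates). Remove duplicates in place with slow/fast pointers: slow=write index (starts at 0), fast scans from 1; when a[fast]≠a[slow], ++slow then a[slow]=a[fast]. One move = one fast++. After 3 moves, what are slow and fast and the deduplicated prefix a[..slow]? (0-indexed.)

slow=1, fast=4, prefix=[1, 2]

slow=0 fast=1: a[fast]=2≠a[slow]=1 write a[1]=2, slow++,fast++
slow=1 fast=2: a[fast]=2=a[slow] dup, fast++
slow=1 fast=3: a[fast]=2=a[slow] dup, fast++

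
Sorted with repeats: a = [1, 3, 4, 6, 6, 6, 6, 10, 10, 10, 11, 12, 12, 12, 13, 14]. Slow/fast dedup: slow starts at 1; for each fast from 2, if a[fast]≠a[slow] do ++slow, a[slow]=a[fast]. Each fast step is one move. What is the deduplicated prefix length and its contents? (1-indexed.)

length 9; prefix = [1, 3, 4, 6, 10, 11, 12, 13, 14]

(s=1,f=2) a[fast]=3≠a[slow]=1 write a[2]=3 → slow++,fast++
(s=2,f=3) a[fast]=4≠a[slow]=3 write a[3]=4 → slow++,fast++
(s=3,f=4) a[fast]=6≠a[slow]=4 write a[4]=6 → slow++,fast++
(s=4,f=5) a[fast]=6=a[slow] dup → fast++
(s=4,f=6) a[fast]=6=a[slow] dup → fast++
(s=4,f=7) a[fast]=6=a[slow] dup → fast++
(s=4,f=8) a[fast]=10≠a[slow]=6 write a[5]=10 → slow++,fast++
(s=5,f=9) a[fast]=10=a[slow] dup → fast++
(s=5,f=10) a[fast]=10=a[slow] dup → fast++
(s=5,f=11) a[fast]=11≠a[slow]=10 write a[6]=11 → slow++,fast++
(s=6,f=12) a[fast]=12≠a[slow]=11 write a[7]=12 → slow++,fast++
(s=7,f=13) a[fast]=12=a[slow] dup → fast++
(s=7,f=14) a[fast]=12=a[slow] dup → fast++
(s=7,f=15) a[fast]=13≠a[slow]=12 write a[8]=13 → slow++,fast++
(s=8,f=16) a[fast]=14≠a[slow]=13 write a[9]=14 → slow++,fast++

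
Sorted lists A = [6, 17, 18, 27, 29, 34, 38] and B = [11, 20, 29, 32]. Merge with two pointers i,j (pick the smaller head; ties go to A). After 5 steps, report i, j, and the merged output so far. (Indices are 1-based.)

i=1 j=1: A[i]=6<=B[j]=11 take 6, i++
i=2 j=1: A[i]=17>B[j]=11 take 11, j++
i=2 j=2: A[i]=17<=B[j]=20 take 17, i++
i=3 j=2: A[i]=18<=B[j]=20 take 18, i++
i=4 j=2: A[i]=27>B[j]=20 take 20, j++

i=4, j=3, merged so far=[6, 11, 17, 18, 20]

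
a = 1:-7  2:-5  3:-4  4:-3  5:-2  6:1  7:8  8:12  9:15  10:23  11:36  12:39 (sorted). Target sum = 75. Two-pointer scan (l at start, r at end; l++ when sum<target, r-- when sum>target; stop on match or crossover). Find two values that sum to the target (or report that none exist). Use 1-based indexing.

l=1 r=12: -7+39=32 <75, l++
l=2 r=12: -5+39=34 <75, l++
l=3 r=12: -4+39=35 <75, l++
l=4 r=12: -3+39=36 <75, l++
l=5 r=12: -2+39=37 <75, l++
l=6 r=12: 1+39=40 <75, l++
l=7 r=12: 8+39=47 <75, l++
l=8 r=12: 12+39=51 <75, l++
l=9 r=12: 15+39=54 <75, l++
l=10 r=12: 23+39=62 <75, l++
l=11 r=12: 36+39=75, found

(36, 39)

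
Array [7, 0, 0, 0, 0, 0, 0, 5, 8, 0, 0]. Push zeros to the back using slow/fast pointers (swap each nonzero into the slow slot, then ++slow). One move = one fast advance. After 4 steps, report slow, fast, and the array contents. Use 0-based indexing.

(s=0,f=0) a[fast]=7≠0 swap→a[0]=7 → slow++,fast++
(s=1,f=1) a[fast]=0 → fast++
(s=1,f=2) a[fast]=0 → fast++
(s=1,f=3) a[fast]=0 → fast++

slow=1, fast=4, a=[7, 0, 0, 0, 0, 0, 0, 5, 8, 0, 0]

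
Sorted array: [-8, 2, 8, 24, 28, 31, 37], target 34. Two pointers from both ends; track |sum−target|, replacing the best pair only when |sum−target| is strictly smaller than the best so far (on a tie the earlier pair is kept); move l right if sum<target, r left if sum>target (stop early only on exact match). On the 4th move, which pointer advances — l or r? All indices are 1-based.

r

[1,7] -8+37=29 d=5 * → l++
[2,7] 2+37=39 d=5 → r--
[2,6] 2+31=33 d=1 * → l++
[3,6] 8+31=39 d=5 → r--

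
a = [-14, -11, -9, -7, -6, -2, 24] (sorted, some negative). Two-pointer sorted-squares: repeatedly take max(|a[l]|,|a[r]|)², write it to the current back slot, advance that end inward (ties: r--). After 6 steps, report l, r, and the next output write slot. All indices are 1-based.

l=1 r=7: |-14|<=|24| out[7]=576, r--
l=1 r=6: |-14|>|-2| out[6]=196, l++
l=2 r=6: |-11|>|-2| out[5]=121, l++
l=3 r=6: |-9|>|-2| out[4]=81, l++
l=4 r=6: |-7|>|-2| out[3]=49, l++
l=5 r=6: |-6|>|-2| out[2]=36, l++

l=6, r=6, next write slot=1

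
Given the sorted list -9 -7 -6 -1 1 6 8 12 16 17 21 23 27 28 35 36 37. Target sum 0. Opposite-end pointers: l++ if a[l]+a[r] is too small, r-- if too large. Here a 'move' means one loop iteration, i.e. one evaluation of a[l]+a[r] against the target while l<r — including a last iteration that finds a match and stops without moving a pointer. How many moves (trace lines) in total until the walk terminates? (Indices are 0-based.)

l=0 r=16: -9+37=28 >0, r--
l=0 r=15: -9+36=27 >0, r--
l=0 r=14: -9+35=26 >0, r--
l=0 r=13: -9+28=19 >0, r--
l=0 r=12: -9+27=18 >0, r--
l=0 r=11: -9+23=14 >0, r--
l=0 r=10: -9+21=12 >0, r--
l=0 r=9: -9+17=8 >0, r--
l=0 r=8: -9+16=7 >0, r--
l=0 r=7: -9+12=3 >0, r--
l=0 r=6: -9+8=-1 <0, l++
l=1 r=6: -7+8=1 >0, r--
l=1 r=5: -7+6=-1 <0, l++
l=2 r=5: -6+6=0, found

14 moves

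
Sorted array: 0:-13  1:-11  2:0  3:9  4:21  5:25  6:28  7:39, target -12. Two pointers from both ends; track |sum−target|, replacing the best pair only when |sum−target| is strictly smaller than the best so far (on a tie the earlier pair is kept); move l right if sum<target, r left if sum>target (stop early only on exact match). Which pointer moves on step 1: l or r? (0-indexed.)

r

[0,7] -13+39=26 d=38 * → r--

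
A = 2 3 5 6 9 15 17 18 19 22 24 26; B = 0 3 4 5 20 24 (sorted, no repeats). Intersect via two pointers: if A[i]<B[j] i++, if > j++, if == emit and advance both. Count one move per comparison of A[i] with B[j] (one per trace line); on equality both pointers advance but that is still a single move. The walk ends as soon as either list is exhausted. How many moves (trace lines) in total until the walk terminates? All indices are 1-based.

i=1 j=1: 2>0, j++
i=1 j=2: 2<3, i++
i=2 j=2: 3==3 emit, i++,j++
i=3 j=3: 5>4, j++
i=3 j=4: 5==5 emit, i++,j++
i=4 j=5: 6<20, i++
i=5 j=5: 9<20, i++
i=6 j=5: 15<20, i++
i=7 j=5: 17<20, i++
i=8 j=5: 18<20, i++
i=9 j=5: 19<20, i++
i=10 j=5: 22>20, j++
i=10 j=6: 22<24, i++
i=11 j=6: 24==24 emit, i++,j++

14 moves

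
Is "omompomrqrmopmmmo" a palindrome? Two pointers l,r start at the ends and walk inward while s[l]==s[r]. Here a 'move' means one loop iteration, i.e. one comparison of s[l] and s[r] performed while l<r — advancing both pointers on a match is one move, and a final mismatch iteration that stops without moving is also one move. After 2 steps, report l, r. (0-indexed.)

[0,16] 'o'=='o' → l++,r--
[1,15] 'm'=='m' → l++,r--

l=2, r=14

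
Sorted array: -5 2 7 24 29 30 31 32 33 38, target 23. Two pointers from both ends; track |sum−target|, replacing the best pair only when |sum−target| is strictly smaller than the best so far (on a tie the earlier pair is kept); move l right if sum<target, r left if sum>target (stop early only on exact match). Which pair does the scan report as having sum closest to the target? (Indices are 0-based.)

[0,9] -5+38=33 d=10 * → r--
[0,8] -5+33=28 d=5 * → r--
[0,7] -5+32=27 d=4 * → r--
[0,6] -5+31=26 d=3 * → r--
[0,5] -5+30=25 d=2 * → r--
[0,4] -5+29=24 d=1 * → r--
[0,3] -5+24=19 d=4 → l++
[1,3] 2+24=26 d=3 → r--
[1,2] 2+7=9 d=14 → l++

pair (-5, 29) with sum 24 (|Δ|=1)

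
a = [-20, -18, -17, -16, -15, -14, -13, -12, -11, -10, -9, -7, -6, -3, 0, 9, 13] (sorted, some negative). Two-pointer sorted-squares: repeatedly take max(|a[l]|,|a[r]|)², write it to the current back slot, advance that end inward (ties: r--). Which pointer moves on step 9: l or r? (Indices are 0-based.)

l

l=0 r=16: |-20|>|13| out[16]=400, l++
l=1 r=16: |-18|>|13| out[15]=324, l++
l=2 r=16: |-17|>|13| out[14]=289, l++
l=3 r=16: |-16|>|13| out[13]=256, l++
l=4 r=16: |-15|>|13| out[12]=225, l++
l=5 r=16: |-14|>|13| out[11]=196, l++
l=6 r=16: |-13|<=|13| out[10]=169, r--
l=6 r=15: |-13|>|9| out[9]=169, l++
l=7 r=15: |-12|>|9| out[8]=144, l++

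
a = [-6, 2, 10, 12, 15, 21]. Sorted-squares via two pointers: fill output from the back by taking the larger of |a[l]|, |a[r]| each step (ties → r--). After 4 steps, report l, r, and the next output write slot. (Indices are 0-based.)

l=0, r=1, next write slot=1

l=0 r=5: |-6|<=|21| out[5]=441, r--
l=0 r=4: |-6|<=|15| out[4]=225, r--
l=0 r=3: |-6|<=|12| out[3]=144, r--
l=0 r=2: |-6|<=|10| out[2]=100, r--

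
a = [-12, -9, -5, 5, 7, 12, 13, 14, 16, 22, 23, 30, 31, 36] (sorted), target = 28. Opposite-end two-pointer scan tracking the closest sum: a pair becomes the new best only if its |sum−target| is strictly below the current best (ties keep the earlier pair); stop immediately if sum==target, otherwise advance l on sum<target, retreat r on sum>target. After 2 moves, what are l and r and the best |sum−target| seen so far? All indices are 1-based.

[1,14] -12+36=24 d=4 * → l++
[2,14] -9+36=27 d=1 * → l++

l=3, r=14, best |Δ|=1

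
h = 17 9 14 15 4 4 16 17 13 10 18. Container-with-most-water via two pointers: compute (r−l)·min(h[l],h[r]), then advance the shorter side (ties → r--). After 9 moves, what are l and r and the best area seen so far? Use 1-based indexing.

l=10, r=11, best area=170

[1,11] min(17,18)*10=170 best=170 * → l++
[2,11] min(9,18)*9=81 best=170 → l++
[3,11] min(14,18)*8=112 best=170 → l++
[4,11] min(15,18)*7=105 best=170 → l++
[5,11] min(4,18)*6=24 best=170 → l++
[6,11] min(4,18)*5=20 best=170 → l++
[7,11] min(16,18)*4=64 best=170 → l++
[8,11] min(17,18)*3=51 best=170 → l++
[9,11] min(13,18)*2=26 best=170 → l++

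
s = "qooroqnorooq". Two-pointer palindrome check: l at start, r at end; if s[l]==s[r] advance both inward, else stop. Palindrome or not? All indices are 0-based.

not a palindrome (mismatch at 5,6)

[0,11] 'q'=='q' → l++,r--
[1,10] 'o'=='o' → l++,r--
[2,9] 'o'=='o' → l++,r--
[3,8] 'r'=='r' → l++,r--
[4,7] 'o'=='o' → l++,r--
[5,6] 'q'!='n' → stop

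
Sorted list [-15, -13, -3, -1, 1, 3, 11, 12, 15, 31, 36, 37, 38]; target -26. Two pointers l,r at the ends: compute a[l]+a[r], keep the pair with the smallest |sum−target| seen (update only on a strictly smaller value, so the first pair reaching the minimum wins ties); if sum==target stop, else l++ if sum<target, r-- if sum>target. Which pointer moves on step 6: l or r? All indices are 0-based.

r

[0,12] -15+38=23 d=49 * → r--
[0,11] -15+37=22 d=48 * → r--
[0,10] -15+36=21 d=47 * → r--
[0,9] -15+31=16 d=42 * → r--
[0,8] -15+15=0 d=26 * → r--
[0,7] -15+12=-3 d=23 * → r--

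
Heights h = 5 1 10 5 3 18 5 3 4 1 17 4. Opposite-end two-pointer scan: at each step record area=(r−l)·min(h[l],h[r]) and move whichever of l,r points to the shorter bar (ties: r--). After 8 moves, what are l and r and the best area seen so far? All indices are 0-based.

l=0 r=11: min(5,4)*11=44 best=44 *, r--
l=0 r=10: min(5,17)*10=50 best=50 *, l++
l=1 r=10: min(1,17)*9=9 best=50, l++
l=2 r=10: min(10,17)*8=80 best=80 *, l++
l=3 r=10: min(5,17)*7=35 best=80, l++
l=4 r=10: min(3,17)*6=18 best=80, l++
l=5 r=10: min(18,17)*5=85 best=85 *, r--
l=5 r=9: min(18,1)*4=4 best=85, r--

l=5, r=8, best area=85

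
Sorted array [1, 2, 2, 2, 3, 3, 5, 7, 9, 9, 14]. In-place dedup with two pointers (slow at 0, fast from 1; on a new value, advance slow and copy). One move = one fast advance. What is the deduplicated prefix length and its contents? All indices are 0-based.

slow=0 fast=1: a[fast]=2≠a[slow]=1 write a[1]=2, slow++,fast++
slow=1 fast=2: a[fast]=2=a[slow] dup, fast++
slow=1 fast=3: a[fast]=2=a[slow] dup, fast++
slow=1 fast=4: a[fast]=3≠a[slow]=2 write a[2]=3, slow++,fast++
slow=2 fast=5: a[fast]=3=a[slow] dup, fast++
slow=2 fast=6: a[fast]=5≠a[slow]=3 write a[3]=5, slow++,fast++
slow=3 fast=7: a[fast]=7≠a[slow]=5 write a[4]=7, slow++,fast++
slow=4 fast=8: a[fast]=9≠a[slow]=7 write a[5]=9, slow++,fast++
slow=5 fast=9: a[fast]=9=a[slow] dup, fast++
slow=5 fast=10: a[fast]=14≠a[slow]=9 write a[6]=14, slow++,fast++

length 7; prefix = [1, 2, 3, 5, 7, 9, 14]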